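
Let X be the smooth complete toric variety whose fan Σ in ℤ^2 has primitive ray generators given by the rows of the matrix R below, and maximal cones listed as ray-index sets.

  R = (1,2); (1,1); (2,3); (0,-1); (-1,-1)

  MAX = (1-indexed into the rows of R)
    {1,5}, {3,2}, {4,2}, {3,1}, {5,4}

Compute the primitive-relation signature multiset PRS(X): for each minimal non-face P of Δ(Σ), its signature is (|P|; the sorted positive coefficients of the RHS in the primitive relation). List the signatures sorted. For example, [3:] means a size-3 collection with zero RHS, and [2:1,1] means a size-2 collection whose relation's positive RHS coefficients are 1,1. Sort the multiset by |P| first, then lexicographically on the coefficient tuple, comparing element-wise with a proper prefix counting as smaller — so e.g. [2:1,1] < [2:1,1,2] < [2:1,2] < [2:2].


The 5 primitive collections of Σ (r=5, n=2):

  P = {2,5}:  v_{2} + v_{5} = 0  so sig = [2:]
  P = {1,2}:  v_{1} + v_{2} = v_{3}  so sig = [2:1]
  P = {1,4}:  v_{1} + v_{4} = v_{2}  so sig = [2:1]
  P = {3,5}:  v_{3} + v_{5} = v_{1}  so sig = [2:1]
  P = {3,4}:  v_{3} + v_{4} = 2·v_{2}  so sig = [2:2]

so the primitive-relation signature multiset is
    |P|=2: 5 collections, coeffs (), (1), (1), (1), (2)


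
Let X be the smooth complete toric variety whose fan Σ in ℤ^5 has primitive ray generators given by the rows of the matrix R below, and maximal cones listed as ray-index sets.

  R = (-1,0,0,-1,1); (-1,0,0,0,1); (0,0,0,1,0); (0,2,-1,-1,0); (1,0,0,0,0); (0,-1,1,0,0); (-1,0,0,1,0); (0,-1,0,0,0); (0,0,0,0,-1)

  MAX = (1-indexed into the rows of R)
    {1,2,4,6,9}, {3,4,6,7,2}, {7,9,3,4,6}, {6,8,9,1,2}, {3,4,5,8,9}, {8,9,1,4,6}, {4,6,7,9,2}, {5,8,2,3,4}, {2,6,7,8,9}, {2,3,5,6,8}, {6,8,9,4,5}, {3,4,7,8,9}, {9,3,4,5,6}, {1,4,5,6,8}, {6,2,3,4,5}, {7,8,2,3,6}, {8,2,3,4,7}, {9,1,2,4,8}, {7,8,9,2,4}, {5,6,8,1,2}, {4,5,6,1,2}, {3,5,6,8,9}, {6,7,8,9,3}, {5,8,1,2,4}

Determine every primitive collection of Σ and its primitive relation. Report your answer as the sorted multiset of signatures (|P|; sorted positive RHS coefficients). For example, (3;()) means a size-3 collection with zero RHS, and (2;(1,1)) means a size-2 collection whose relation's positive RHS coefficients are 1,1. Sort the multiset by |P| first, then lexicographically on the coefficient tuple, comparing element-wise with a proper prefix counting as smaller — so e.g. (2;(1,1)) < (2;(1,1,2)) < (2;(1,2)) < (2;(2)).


9 minimal non-faces of Δ(Σ) (on 9 rays):

  P = {1,3}:  v_{1} + v_{3} = v_{2}  ⟹  sig = (2;(1))
  P = {5,7}:  v_{5} + v_{7} = v_{3}  ⟹  sig = (2;(1))
  P = {1,7}:  v_{1} + v_{7} = 2·v_{2} + v_{9}  ⟹  sig = (2;(1,2))
  P = {2,5,9}:  v_{2} + v_{5} + v_{9} = 0  ⟹  sig = (3;())
  P = {2,3,9}:  v_{2} + v_{3} + v_{9} = v_{7}  ⟹  sig = (3;(1))
  P = {1,5,9}:  v_{1} + v_{5} + v_{9} = v_{4} + v_{6} + v_{8}  ⟹  sig = (3;(1,1,1))
  P = {3,4,6,8}:  v_{3} + v_{4} + v_{6} + v_{8} = 0  ⟹  sig = (4;())
  P = {2,4,6,8}:  v_{2} + v_{4} + v_{6} + v_{8} = v_{1}  ⟹  sig = (4;(1))
  P = {4,6,7,8}:  v_{4} + v_{6} + v_{7} + v_{8} = v_{2} + v_{9}  ⟹  sig = (4;(1,1))

Signatures (|P|; sorted positive RHS coefficients), sorted:
    (2;(1))
    (2;(1))
    (2;(1,2))
    (3;())
    (3;(1))
    (3;(1,1,1))
    (4;())
    (4;(1))
    (4;(1,1))


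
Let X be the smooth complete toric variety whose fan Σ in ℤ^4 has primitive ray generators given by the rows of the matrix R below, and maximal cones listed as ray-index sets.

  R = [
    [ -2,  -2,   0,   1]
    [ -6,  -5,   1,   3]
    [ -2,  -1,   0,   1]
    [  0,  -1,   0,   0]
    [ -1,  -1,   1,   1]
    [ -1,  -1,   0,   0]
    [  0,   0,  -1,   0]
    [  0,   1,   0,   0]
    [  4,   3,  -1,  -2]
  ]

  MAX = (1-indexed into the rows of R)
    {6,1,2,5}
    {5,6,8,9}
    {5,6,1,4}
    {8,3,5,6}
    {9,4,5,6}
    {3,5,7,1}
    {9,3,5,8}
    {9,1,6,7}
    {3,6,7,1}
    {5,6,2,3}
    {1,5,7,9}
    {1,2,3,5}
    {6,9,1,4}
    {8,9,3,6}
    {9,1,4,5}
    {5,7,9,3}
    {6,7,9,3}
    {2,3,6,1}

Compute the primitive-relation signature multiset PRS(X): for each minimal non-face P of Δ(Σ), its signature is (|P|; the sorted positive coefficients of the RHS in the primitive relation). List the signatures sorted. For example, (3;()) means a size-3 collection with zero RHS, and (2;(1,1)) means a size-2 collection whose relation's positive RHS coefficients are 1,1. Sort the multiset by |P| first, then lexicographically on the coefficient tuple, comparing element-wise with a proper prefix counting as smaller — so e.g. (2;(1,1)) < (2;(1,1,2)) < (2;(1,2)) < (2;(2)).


The 14 primitive collections of Σ (r=9, n=4):

  P={4,8}:  v_{4} + v_{8} = 0  ⇒ sig = (2;())
  P={1,8}:  v_{1} + v_{8} = v_{3}  ⇒ sig = (2;(1))
  P={2,9}:  v_{2} + v_{9} = v_{1}  ⇒ sig = (2;(1))
  P={3,4}:  v_{3} + v_{4} = v_{1}  ⇒ sig = (2;(1))
  P={2,4}:  v_{2} + v_{4} = 2·v_{1} + v_{5} + v_{6}  ⇒ sig = (2;(1,1,2))
  P={2,8}:  v_{2} + v_{8} = 2·v_{3} + v_{5} + v_{6}  ⇒ sig = (2;(1,1,2))
  P={2,7}:  v_{2} + v_{7} = 2·v_{1} + v_{3}  ⇒ sig = (2;(1,2))
  P={4,7}:  v_{4} + v_{7} = 2·v_{1} + v_{9}  ⇒ sig = (2;(1,2))
  P={7,8}:  v_{7} + v_{8} = 2·v_{3} + v_{9}  ⇒ sig = (2;(1,2))
  P={1,3,9}:  v_{1} + v_{3} + v_{9} = v_{7}  ⇒ sig = (3;(1))
  P={5,6,7}:  v_{5} + v_{6} + v_{7} = v_{1}  ⇒ sig = (3;(1))
  P={3,5,6,9}:  v_{3} + v_{5} + v_{6} + v_{9} = 0  ⇒ sig = (4;())
  P={1,3,5,6}:  v_{1} + v_{3} + v_{5} + v_{6} = v_{2}  ⇒ sig = (4;(1))
  P={1,5,6,9}:  v_{1} + v_{5} + v_{6} + v_{9} = v_{4}  ⇒ sig = (4;(1))

Hence PRS(X_Σ) =
    |P|=2: 9 collections, coeffs (), (1), (1), (1), (1,1,2), (1,1,2), (1,2), (1,2), (1,2)
    |P|=3: 2 collections, coeffs (1), (1)
    |P|=4: 3 collections, coeffs (), (1), (1)


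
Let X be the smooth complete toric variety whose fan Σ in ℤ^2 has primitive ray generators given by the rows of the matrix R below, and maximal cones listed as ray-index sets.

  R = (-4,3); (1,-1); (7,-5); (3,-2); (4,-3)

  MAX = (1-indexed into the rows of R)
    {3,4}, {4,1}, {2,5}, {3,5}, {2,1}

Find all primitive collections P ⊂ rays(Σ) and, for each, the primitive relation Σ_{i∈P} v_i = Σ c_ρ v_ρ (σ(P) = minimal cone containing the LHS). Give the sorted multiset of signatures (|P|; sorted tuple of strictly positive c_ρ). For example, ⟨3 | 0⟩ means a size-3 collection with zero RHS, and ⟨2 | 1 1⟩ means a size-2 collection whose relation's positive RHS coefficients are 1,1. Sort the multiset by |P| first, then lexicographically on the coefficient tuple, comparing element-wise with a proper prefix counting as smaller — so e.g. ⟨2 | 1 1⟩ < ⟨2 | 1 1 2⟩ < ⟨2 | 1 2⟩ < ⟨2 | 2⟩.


Δ(Σ) — 5 vertices, 5 min non-faces:

  P = {1,5}:  v_{1} + v_{5} = 0  ⇒ sig = ⟨2 | 0⟩
  P = {1,3}:  v_{1} + v_{3} = v_{4}  ⇒ sig = ⟨2 | 1⟩
  P = {2,4}:  v_{2} + v_{4} = v_{5}  ⇒ sig = ⟨2 | 1⟩
  P = {4,5}:  v_{4} + v_{5} = v_{3}  ⇒ sig = ⟨2 | 1⟩
  P = {2,3}:  v_{2} + v_{3} = 2·v_{5}  ⇒ sig = ⟨2 | 2⟩

so the primitive-relation signature multiset is
    ⟨2 | 0⟩
    ⟨2 | 1⟩
    ⟨2 | 1⟩
    ⟨2 | 1⟩
    ⟨2 | 2⟩


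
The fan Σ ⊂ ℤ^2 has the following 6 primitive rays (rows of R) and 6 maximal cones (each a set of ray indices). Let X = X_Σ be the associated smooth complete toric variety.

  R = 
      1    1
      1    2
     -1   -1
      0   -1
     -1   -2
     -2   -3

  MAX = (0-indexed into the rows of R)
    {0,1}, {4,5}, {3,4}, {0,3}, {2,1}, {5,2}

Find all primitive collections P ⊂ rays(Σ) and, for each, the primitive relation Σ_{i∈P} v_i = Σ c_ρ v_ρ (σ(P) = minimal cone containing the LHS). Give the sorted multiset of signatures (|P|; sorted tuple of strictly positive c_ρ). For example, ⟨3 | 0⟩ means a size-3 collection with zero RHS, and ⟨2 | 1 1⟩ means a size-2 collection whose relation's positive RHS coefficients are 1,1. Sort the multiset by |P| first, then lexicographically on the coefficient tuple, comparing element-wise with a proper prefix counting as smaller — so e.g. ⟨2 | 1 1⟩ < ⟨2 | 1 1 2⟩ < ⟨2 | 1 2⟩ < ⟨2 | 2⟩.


Minimal non-faces — 9 found among 6 rays, 6 max cones:

  P={0,2}:  v_{0} + v_{2} = 0  ⟹  sig = ⟨2 | 0⟩
  P={1,4}:  v_{1} + v_{4} = 0  ⟹  sig = ⟨2 | 0⟩
  P={0,4}:  v_{0} + v_{4} = v_{3}  ⟹  sig = ⟨2 | 1⟩
  P={0,5}:  v_{0} + v_{5} = v_{4}  ⟹  sig = ⟨2 | 1⟩
  P={1,3}:  v_{1} + v_{3} = v_{0}  ⟹  sig = ⟨2 | 1⟩
  P={1,5}:  v_{1} + v_{5} = v_{2}  ⟹  sig = ⟨2 | 1⟩
  P={2,3}:  v_{2} + v_{3} = v_{4}  ⟹  sig = ⟨2 | 1⟩
  P={2,4}:  v_{2} + v_{4} = v_{5}  ⟹  sig = ⟨2 | 1⟩
  P={3,5}:  v_{3} + v_{5} = 2·v_{4}  ⟹  sig = ⟨2 | 2⟩

Hence PRS(X_Σ) =
    |P|=2: 9 collections, coeffs (), (), (1), (1), (1), (1), (1), (1), (2)


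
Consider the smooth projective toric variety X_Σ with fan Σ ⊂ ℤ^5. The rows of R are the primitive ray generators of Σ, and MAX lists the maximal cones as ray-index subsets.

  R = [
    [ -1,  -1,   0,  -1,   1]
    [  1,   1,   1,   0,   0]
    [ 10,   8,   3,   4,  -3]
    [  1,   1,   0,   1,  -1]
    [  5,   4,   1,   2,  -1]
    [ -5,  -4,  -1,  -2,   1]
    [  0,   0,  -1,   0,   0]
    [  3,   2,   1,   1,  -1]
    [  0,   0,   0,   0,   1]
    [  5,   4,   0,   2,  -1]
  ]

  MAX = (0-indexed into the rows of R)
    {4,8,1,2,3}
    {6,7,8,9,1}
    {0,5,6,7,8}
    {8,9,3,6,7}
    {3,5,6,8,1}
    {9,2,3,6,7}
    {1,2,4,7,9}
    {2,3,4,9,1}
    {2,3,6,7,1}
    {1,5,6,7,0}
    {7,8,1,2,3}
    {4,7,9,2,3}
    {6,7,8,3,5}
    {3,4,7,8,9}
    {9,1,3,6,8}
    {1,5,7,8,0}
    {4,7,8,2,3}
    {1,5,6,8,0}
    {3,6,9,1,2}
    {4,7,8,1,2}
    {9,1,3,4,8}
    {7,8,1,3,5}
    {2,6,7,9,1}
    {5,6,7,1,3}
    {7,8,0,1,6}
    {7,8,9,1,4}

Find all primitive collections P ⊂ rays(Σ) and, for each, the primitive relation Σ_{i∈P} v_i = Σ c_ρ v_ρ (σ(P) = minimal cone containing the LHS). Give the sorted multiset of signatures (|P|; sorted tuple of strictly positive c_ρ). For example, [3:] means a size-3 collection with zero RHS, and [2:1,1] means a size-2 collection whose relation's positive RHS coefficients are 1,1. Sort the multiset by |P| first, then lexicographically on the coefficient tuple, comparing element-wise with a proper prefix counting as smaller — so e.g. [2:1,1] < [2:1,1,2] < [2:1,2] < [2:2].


Σ has 14 primitive collections:

  • {0,3}:  v_{0} + v_{3} = 0  so sig = [2:]
  • {4,5}:  v_{4} + v_{5} = 0  so sig = [2:]
  • {4,6}:  v_{4} + v_{6} = v_{9}  so sig = [2:1]
  • {5,9}:  v_{5} + v_{9} = v_{6}  so sig = [2:1]
  • {0,2}:  v_{0} + v_{2} = v_{1} + v_{4} + v_{7}  so sig = [2:1,1,1]
  • {2,5}:  v_{2} + v_{5} = v_{1} + v_{3} + v_{7}  so sig = [2:1,1,1]
  • {0,4}:  v_{0} + v_{4} = v_{1} + v_{6} + v_{7} + v_{8}  so sig = [2:1,1,1,1]
  • {0,9}:  v_{0} + v_{9} = v_{1} + 2·v_{6} + v_{7} + v_{8}  so sig = [2:1,1,1,2]
  • {2,6,8}:  v_{2} + v_{6} + v_{8} = 2·v_{4}  so sig = [3:2]
  • {2,8,9}:  v_{2} + v_{8} + v_{9} = 3·v_{4}  so sig = [3:3]
  • {1,3,4,7}:  v_{1} + v_{3} + v_{4} + v_{7} = v_{2}  so sig = [4:1]
  • {1,3,7,9}:  v_{1} + v_{3} + v_{7} + v_{9} = v_{2} + v_{6}  so sig = [4:1,1]
  • {1,3,6,7,8}:  v_{1} + v_{3} + v_{6} + v_{7} + v_{8} = v_{4}  so sig = [5:1]
  • {1,5,6,7,8}:  v_{1} + v_{5} + v_{6} + v_{7} + v_{8} = v_{0}  so sig = [5:1]

so the primitive-relation signature multiset is
[[2:], [2:], [2:1], [2:1], [2:1,1,1], [2:1,1,1], [2:1,1,1,1], [2:1,1,1,2], [3:2], [3:3], [4:1], [4:1,1], [5:1], [5:1]]


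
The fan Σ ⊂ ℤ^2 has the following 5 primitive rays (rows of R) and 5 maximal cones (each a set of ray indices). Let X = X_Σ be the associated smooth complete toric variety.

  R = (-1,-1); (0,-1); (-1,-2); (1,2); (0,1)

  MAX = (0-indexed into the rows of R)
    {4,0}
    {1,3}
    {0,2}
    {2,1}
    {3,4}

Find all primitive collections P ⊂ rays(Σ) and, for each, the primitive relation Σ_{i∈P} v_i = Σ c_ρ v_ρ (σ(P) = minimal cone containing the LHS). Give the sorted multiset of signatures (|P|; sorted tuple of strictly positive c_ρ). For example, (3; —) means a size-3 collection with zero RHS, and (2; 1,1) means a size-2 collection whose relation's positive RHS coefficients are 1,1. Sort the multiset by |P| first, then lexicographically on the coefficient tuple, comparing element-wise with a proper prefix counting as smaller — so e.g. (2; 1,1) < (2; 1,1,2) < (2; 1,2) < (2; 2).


5 collections generate NE(X_Σ); each relation:

  • {1,4}:  v_{1} + v_{4} = 0  so sig = (2; —)
  • {2,3}:  v_{2} + v_{3} = 0  so sig = (2; —)
  • {0,1}:  v_{0} + v_{1} = v_{2}  so sig = (2; 1)
  • {0,3}:  v_{0} + v_{3} = v_{4}  so sig = (2; 1)
  • {2,4}:  v_{2} + v_{4} = v_{0}  so sig = (2; 1)

Signatures (|P|; sorted positive RHS coefficients), sorted:
    |P|=2: 5 collections, coeffs (), (), (1), (1), (1)


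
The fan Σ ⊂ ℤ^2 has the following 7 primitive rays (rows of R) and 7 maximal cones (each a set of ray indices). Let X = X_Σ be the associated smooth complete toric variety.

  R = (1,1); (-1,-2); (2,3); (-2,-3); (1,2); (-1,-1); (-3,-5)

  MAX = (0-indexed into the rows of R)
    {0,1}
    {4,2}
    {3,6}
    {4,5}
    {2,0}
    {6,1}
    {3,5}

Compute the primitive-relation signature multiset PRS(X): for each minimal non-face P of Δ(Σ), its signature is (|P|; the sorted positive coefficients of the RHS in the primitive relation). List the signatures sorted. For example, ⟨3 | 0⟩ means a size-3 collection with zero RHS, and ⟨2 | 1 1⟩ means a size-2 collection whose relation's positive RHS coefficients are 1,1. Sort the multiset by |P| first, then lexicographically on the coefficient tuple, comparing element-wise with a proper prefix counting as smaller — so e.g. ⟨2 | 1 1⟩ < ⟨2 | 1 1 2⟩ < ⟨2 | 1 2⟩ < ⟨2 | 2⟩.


Δ(Σ) — 7 vertices, 14 min non-faces:

  P={0,5}:  v_{0} + v_{5} = 0  →  sig = ⟨2 | 0⟩
  P={1,4}:  v_{1} + v_{4} = 0  →  sig = ⟨2 | 0⟩
  P={2,3}:  v_{2} + v_{3} = 0  →  sig = ⟨2 | 0⟩
  P={0,3}:  v_{0} + v_{3} = v_{1}  →  sig = ⟨2 | 1⟩
  P={0,4}:  v_{0} + v_{4} = v_{2}  →  sig = ⟨2 | 1⟩
  P={1,2}:  v_{1} + v_{2} = v_{0}  →  sig = ⟨2 | 1⟩
  P={1,3}:  v_{1} + v_{3} = v_{6}  →  sig = ⟨2 | 1⟩
  P={1,5}:  v_{1} + v_{5} = v_{3}  →  sig = ⟨2 | 1⟩
  P={2,5}:  v_{2} + v_{5} = v_{4}  →  sig = ⟨2 | 1⟩
  P={2,6}:  v_{2} + v_{6} = v_{1}  →  sig = ⟨2 | 1⟩
  P={3,4}:  v_{3} + v_{4} = v_{5}  →  sig = ⟨2 | 1⟩
  P={4,6}:  v_{4} + v_{6} = v_{3}  →  sig = ⟨2 | 1⟩
  P={0,6}:  v_{0} + v_{6} = 2·v_{1}  →  sig = ⟨2 | 2⟩
  P={5,6}:  v_{5} + v_{6} = 2·v_{3}  →  sig = ⟨2 | 2⟩

Hence PRS(X_Σ) =
[⟨2 | 0⟩, ⟨2 | 0⟩, ⟨2 | 0⟩, ⟨2 | 1⟩, ⟨2 | 1⟩, ⟨2 | 1⟩, ⟨2 | 1⟩, ⟨2 | 1⟩, ⟨2 | 1⟩, ⟨2 | 1⟩, ⟨2 | 1⟩, ⟨2 | 1⟩, ⟨2 | 2⟩, ⟨2 | 2⟩]


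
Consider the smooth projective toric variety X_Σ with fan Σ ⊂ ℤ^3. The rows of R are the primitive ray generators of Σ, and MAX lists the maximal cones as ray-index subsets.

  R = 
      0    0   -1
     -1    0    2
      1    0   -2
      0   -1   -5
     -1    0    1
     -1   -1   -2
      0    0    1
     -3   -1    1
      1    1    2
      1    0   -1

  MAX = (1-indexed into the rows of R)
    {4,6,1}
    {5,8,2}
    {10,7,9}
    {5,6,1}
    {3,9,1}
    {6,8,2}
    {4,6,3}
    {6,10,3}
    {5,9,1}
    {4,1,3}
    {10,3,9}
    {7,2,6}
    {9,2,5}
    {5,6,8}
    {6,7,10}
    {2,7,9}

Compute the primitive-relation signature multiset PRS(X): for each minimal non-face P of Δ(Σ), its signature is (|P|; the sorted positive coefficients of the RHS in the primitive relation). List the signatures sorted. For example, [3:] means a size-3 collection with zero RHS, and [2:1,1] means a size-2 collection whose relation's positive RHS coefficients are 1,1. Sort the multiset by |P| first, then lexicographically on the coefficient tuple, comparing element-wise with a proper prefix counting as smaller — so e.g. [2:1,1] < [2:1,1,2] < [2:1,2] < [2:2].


Σ has 23 primitive collections:

  P={1,7}:  v_{1} + v_{7} = 0  so sig = [2:]
  P={2,3}:  v_{2} + v_{3} = 0  so sig = [2:]
  P={5,10}:  v_{5} + v_{10} = 0  so sig = [2:]
  P={6,9}:  v_{6} + v_{9} = 0  so sig = [2:]
  P={1,2}:  v_{1} + v_{2} = v_{5}  so sig = [2:1]
  P={1,10}:  v_{1} + v_{10} = v_{3}  so sig = [2:1]
  P={2,10}:  v_{2} + v_{10} = v_{7}  so sig = [2:1]
  P={3,5}:  v_{3} + v_{5} = v_{1}  so sig = [2:1]
  P={3,7}:  v_{3} + v_{7} = v_{10}  so sig = [2:1]
  P={5,7}:  v_{5} + v_{7} = v_{2}  so sig = [2:1]
  P={2,4}:  v_{2} + v_{4} = v_{1} + v_{6}  so sig = [2:1,1]
  P={3,8}:  v_{3} + v_{8} = v_{5} + v_{6}  so sig = [2:1,1]
  P={4,7}:  v_{4} + v_{7} = v_{3} + v_{6}  so sig = [2:1,1]
  P={4,9}:  v_{4} + v_{9} = v_{1} + v_{3}  so sig = [2:1,1]
  P={8,9}:  v_{8} + v_{9} = v_{2} + v_{5}  so sig = [2:1,1]
  P={8,10}:  v_{8} + v_{10} = v_{2} + v_{6}  so sig = [2:1,1]
  P={4,8}:  v_{4} + v_{8} = v_{1} + v_{5} + 2·v_{6}  so sig = [2:1,1,2]
  P={1,8}:  v_{1} + v_{8} = 2·v_{5} + v_{6}  so sig = [2:1,2]
  P={4,5}:  v_{4} + v_{5} = 2·v_{1} + v_{6}  so sig = [2:1,2]
  P={4,10}:  v_{4} + v_{10} = 2·v_{3} + v_{6}  so sig = [2:1,2]
  P={7,8}:  v_{7} + v_{8} = 2·v_{2} + v_{6}  so sig = [2:1,2]
  P={1,3,6}:  v_{1} + v_{3} + v_{6} = v_{4}  so sig = [3:1]
  P={2,5,6}:  v_{2} + v_{5} + v_{6} = v_{8}  so sig = [3:1]

Hence PRS(X_Σ) =
    |P|=2: 21 collections, coeffs (), (), (), (), (1), (1), (1), (1), (1), (1), (1,1), (1,1), (1,1), (1,1), (1,1), (1,1), (1,1,2), (1,2), (1,2), (1,2), (1,2)
    |P|=3: 2 collections, coeffs (1), (1)


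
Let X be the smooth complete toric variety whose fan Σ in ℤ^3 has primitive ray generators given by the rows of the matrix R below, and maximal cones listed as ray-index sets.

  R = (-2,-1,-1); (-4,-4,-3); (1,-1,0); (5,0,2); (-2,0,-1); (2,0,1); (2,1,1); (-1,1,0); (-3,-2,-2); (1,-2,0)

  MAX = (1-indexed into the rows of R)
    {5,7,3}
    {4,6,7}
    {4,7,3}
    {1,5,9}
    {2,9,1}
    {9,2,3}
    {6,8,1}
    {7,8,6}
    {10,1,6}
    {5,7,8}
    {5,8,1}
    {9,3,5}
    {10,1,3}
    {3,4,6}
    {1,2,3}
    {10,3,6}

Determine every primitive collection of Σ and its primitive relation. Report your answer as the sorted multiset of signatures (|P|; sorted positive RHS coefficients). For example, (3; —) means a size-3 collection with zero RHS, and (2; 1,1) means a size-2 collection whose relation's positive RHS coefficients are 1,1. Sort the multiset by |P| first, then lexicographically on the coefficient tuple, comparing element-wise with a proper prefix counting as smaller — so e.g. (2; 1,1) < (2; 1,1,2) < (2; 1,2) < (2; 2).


Σ has 25 primitive collections:

  • {1,7}:  v_{1} + v_{7} = 0  ⇒ sig = (2; —)
  • {3,8}:  v_{3} + v_{8} = 0  ⇒ sig = (2; —)
  • {5,6}:  v_{5} + v_{6} = 0  ⇒ sig = (2; —)
  • {1,4}:  v_{1} + v_{4} = v_{3} + v_{6}  ⇒ sig = (2; 1,1)
  • {2,7}:  v_{2} + v_{7} = v_{3} + v_{9}  ⇒ sig = (2; 1,1)
  • {2,8}:  v_{2} + v_{8} = v_{1} + v_{9}  ⇒ sig = (2; 1,1)
  • {4,5}:  v_{4} + v_{5} = v_{3} + v_{7}  ⇒ sig = (2; 1,1)
  • {4,8}:  v_{4} + v_{8} = v_{6} + v_{7}  ⇒ sig = (2; 1,1)
  • {5,10}:  v_{5} + v_{10} = v_{1} + v_{3}  ⇒ sig = (2; 1,1)
  • {6,9}:  v_{6} + v_{9} = v_{1} + v_{3}  ⇒ sig = (2; 1,1)
  • {7,9}:  v_{7} + v_{9} = v_{3} + v_{5}  ⇒ sig = (2; 1,1)
  • {7,10}:  v_{7} + v_{10} = v_{3} + v_{6}  ⇒ sig = (2; 1,1)
  • {8,9}:  v_{8} + v_{9} = v_{1} + v_{5}  ⇒ sig = (2; 1,1)
  • {8,10}:  v_{8} + v_{10} = v_{1} + v_{6}  ⇒ sig = (2; 1,1)
  • {2,4}:  v_{2} + v_{4} = v_{1} + 3·v_{3}  ⇒ sig = (2; 1,3)
  • {2,5}:  v_{2} + v_{5} = 2·v_{9}  ⇒ sig = (2; 2)
  • {4,9}:  v_{4} + v_{9} = 2·v_{3}  ⇒ sig = (2; 2)
  • {2,6}:  v_{2} + v_{6} = 2·v_{1} + 2·v_{3}  ⇒ sig = (2; 2,2)
  • {4,10}:  v_{4} + v_{10} = 2·v_{3} + 2·v_{6}  ⇒ sig = (2; 2,2)
  • {9,10}:  v_{9} + v_{10} = 2·v_{1} + 2·v_{3}  ⇒ sig = (2; 2,2)
  • {2,10}:  v_{2} + v_{10} = 3·v_{1} + 3·v_{3}  ⇒ sig = (2; 3,3)
  • {1,3,5}:  v_{1} + v_{3} + v_{5} = v_{9}  ⇒ sig = (3; 1)
  • {1,3,6}:  v_{1} + v_{3} + v_{6} = v_{10}  ⇒ sig = (3; 1)
  • {1,3,9}:  v_{1} + v_{3} + v_{9} = v_{2}  ⇒ sig = (3; 1)
  • {3,6,7}:  v_{3} + v_{6} + v_{7} = v_{4}  ⇒ sig = (3; 1)

Sorted signature multiset PRS(X):
    (2; —)
    (2; —)
    (2; —)
    (2; 1,1)
    (2; 1,1)
    (2; 1,1)
    (2; 1,1)
    (2; 1,1)
    (2; 1,1)
    (2; 1,1)
    (2; 1,1)
    (2; 1,1)
    (2; 1,1)
    (2; 1,1)
    (2; 1,3)
    (2; 2)
    (2; 2)
    (2; 2,2)
    (2; 2,2)
    (2; 2,2)
    (2; 3,3)
    (3; 1)
    (3; 1)
    (3; 1)
    (3; 1)


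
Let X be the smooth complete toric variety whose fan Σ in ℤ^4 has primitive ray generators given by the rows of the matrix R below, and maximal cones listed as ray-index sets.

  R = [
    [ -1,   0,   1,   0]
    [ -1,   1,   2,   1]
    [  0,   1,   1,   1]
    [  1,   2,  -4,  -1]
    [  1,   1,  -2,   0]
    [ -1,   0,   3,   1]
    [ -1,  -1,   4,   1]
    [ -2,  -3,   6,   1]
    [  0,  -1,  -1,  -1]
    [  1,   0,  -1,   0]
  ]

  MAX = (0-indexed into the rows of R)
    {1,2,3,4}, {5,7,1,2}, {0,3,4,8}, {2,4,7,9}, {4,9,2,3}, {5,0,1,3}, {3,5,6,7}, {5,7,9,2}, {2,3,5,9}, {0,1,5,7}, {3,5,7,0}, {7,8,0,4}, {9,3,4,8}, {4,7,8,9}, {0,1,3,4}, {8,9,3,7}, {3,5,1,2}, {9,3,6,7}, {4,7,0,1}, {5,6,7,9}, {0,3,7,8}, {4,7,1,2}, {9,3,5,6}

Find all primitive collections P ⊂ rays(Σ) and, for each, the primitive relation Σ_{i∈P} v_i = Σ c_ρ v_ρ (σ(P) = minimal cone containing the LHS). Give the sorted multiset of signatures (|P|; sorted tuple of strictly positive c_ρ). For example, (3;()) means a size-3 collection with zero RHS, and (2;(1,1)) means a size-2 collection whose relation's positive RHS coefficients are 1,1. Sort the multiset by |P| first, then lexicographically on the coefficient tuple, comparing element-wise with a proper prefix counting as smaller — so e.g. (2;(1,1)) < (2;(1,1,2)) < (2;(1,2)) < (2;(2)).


16 minimal non-faces of Δ(Σ) (on 10 rays):

  P = {0,9}:  v_{0} + v_{9} = 0  ⇒ sig = (2;())
  P = {2,8}:  v_{2} + v_{8} = 0  ⇒ sig = (2;())
  P = {0,2}:  v_{0} + v_{2} = v_{1}  ⇒ sig = (2;(1))
  P = {1,8}:  v_{1} + v_{8} = v_{0}  ⇒ sig = (2;(1))
  P = {1,9}:  v_{1} + v_{9} = v_{2}  ⇒ sig = (2;(1))
  P = {4,5}:  v_{4} + v_{5} = v_{2}  ⇒ sig = (2;(1))
  P = {4,6}:  v_{4} + v_{6} = v_{5} + v_{9}  ⇒ sig = (2;(1,1))
  P = {5,8}:  v_{5} + v_{8} = v_{3} + v_{7}  ⇒ sig = (2;(1,1))
  P = {0,6}:  v_{0} + v_{6} = v_{3} + v_{5} + v_{7}  ⇒ sig = (2;(1,1,1))
  P = {2,6}:  v_{2} + v_{6} = 2·v_{5} + v_{9}  ⇒ sig = (2;(1,2))
  P = {6,8}:  v_{6} + v_{8} = 2·v_{3} + 2·v_{7} + v_{9}  ⇒ sig = (2;(1,2,2))
  P = {1,6}:  v_{1} + v_{6} = 2·v_{5}  ⇒ sig = (2;(2))
  P = {3,4,7}:  v_{3} + v_{4} + v_{7} = 0  ⇒ sig = (3;())
  P = {2,3,7}:  v_{2} + v_{3} + v_{7} = v_{5}  ⇒ sig = (3;(1))
  P = {1,3,7}:  v_{1} + v_{3} + v_{7} = v_{0} + v_{5}  ⇒ sig = (3;(1,1))
  P = {3,5,7,9}:  v_{3} + v_{5} + v_{7} + v_{9} = v_{6}  ⇒ sig = (4;(1))

Sorted signature multiset PRS(X):
{ (2;()) ×2,  (2;(1)) ×4,  (2;(1,1)) ×2,  (2;(1,1,1)),  (2;(1,2)),  (2;(1,2,2)),  (2;(2)),  (3;()),  (3;(1)),  (3;(1,1)),  (4;(1)) }


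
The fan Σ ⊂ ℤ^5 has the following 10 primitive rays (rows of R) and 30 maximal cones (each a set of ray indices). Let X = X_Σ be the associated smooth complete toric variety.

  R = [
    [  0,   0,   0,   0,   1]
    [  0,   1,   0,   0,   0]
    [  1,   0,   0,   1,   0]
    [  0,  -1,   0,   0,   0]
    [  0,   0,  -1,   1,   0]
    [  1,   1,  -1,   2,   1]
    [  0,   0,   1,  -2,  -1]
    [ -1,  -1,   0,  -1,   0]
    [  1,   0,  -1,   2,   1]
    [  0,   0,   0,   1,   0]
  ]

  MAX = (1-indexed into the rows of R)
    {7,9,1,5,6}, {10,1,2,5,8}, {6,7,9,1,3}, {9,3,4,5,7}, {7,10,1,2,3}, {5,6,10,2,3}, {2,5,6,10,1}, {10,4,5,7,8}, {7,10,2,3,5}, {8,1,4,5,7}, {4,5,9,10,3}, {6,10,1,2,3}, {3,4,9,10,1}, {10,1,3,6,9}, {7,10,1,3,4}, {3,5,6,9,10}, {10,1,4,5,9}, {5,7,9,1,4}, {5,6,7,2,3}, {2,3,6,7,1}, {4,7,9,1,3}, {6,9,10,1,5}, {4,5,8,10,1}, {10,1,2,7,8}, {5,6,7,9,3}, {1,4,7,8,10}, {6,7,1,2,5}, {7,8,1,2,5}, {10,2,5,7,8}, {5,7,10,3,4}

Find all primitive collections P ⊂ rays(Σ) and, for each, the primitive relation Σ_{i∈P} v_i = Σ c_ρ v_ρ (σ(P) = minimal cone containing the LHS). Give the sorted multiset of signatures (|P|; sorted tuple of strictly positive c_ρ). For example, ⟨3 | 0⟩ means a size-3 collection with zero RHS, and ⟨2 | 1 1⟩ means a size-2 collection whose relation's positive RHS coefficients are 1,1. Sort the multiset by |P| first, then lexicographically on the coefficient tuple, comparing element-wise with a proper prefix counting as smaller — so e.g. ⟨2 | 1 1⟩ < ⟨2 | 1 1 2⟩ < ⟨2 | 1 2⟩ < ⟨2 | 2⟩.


Δ(Σ) — 10 vertices, 10 min non-faces:

  P = {2,4}:  v_{2} + v_{4} = 0  ⟹  sig = ⟨2 | 0⟩
  P = {2,9}:  v_{2} + v_{9} = v_{6}  ⟹  sig = ⟨2 | 1⟩
  P = {3,8}:  v_{3} + v_{8} = v_{4}  ⟹  sig = ⟨2 | 1⟩
  P = {4,6}:  v_{4} + v_{6} = v_{9}  ⟹  sig = ⟨2 | 1⟩
  P = {6,8}:  v_{6} + v_{8} = v_{1} + v_{5}  ⟹  sig = ⟨2 | 1 1⟩
  P = {8,9}:  v_{8} + v_{9} = v_{1} + v_{4} + v_{5}  ⟹  sig = ⟨2 | 1 1 1⟩
  P = {1,3,5}:  v_{1} + v_{3} + v_{5} = v_{9}  ⟹  sig = ⟨3 | 1⟩
  P = {7,9,10}:  v_{7} + v_{9} + v_{10} = v_{3}  ⟹  sig = ⟨3 | 1⟩
  P = {6,7,10}:  v_{6} + v_{7} + v_{10} = v_{2} + v_{3}  ⟹  sig = ⟨3 | 1 1⟩
  P = {1,5,7,10}:  v_{1} + v_{5} + v_{7} + v_{10} = 0  ⟹  sig = ⟨4 | 0⟩

Hence PRS(X_Σ) =
{ ⟨2 | 0⟩,  ⟨2 | 1⟩ ×3,  ⟨2 | 1 1⟩,  ⟨2 | 1 1 1⟩,  ⟨3 | 1⟩ ×2,  ⟨3 | 1 1⟩,  ⟨4 | 0⟩ }


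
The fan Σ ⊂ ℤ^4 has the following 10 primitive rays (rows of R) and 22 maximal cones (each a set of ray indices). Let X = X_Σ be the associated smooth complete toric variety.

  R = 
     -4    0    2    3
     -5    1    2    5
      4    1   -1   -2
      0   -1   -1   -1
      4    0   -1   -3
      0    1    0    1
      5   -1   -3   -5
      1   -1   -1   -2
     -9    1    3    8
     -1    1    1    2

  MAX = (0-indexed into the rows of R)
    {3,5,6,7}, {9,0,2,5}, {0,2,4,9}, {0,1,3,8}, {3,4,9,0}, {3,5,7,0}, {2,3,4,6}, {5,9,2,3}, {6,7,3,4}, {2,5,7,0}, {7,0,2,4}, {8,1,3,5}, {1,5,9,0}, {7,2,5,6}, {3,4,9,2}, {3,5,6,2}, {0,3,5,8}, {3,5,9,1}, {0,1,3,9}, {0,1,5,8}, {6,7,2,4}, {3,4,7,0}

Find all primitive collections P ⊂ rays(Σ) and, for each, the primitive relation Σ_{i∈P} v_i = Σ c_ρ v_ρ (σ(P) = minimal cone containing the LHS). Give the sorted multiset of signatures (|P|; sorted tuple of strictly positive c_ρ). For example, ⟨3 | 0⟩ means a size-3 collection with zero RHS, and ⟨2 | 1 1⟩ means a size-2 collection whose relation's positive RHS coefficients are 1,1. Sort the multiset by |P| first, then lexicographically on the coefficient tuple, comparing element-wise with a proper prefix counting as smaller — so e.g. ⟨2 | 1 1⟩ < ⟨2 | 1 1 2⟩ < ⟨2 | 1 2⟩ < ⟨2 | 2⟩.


Σ has 17 primitive collections:

  • {7,9}:  v_{7} + v_{9} = 0  ⇒ sig = ⟨2 | 0⟩
  • {0,6}:  v_{0} + v_{6} = v_{7}  ⇒ sig = ⟨2 | 1⟩
  • {1,4}:  v_{1} + v_{4} = v_{9}  ⇒ sig = ⟨2 | 1⟩
  • {4,5}:  v_{4} + v_{5} = v_{2}  ⇒ sig = ⟨2 | 1⟩
  • {4,8}:  v_{4} + v_{8} = v_{1}  ⇒ sig = ⟨2 | 1⟩
  • {1,2}:  v_{1} + v_{2} = v_{5} + v_{9}  ⇒ sig = ⟨2 | 1 1⟩
  • {1,6}:  v_{1} + v_{6} = v_{3} + v_{5}  ⇒ sig = ⟨2 | 1 1⟩
  • {2,8}:  v_{2} + v_{8} = v_{1} + v_{5}  ⇒ sig = ⟨2 | 1 1⟩
  • {6,9}:  v_{6} + v_{9} = v_{2} + v_{3}  ⇒ sig = ⟨2 | 1 1⟩
  • {1,7}:  v_{1} + v_{7} = v_{0} + v_{3} + v_{5}  ⇒ sig = ⟨2 | 1 1 1⟩
  • {6,8}:  v_{6} + v_{8} = v_{0} + 2·v_{3} + 2·v_{5}  ⇒ sig = ⟨2 | 1 2 2⟩
  • {8,9}:  v_{8} + v_{9} = 2·v_{1}  ⇒ sig = ⟨2 | 2⟩
  • {7,8}:  v_{7} + v_{8} = 2·v_{0} + 2·v_{3} + 2·v_{5}  ⇒ sig = ⟨2 | 2 2 2⟩
  • {0,2,3}:  v_{0} + v_{2} + v_{3} = 0  ⇒ sig = ⟨3 | 0⟩
  • {2,3,7}:  v_{2} + v_{3} + v_{7} = v_{6}  ⇒ sig = ⟨3 | 1⟩
  • {0,1,3,5}:  v_{0} + v_{1} + v_{3} + v_{5} = v_{8}  ⇒ sig = ⟨4 | 1⟩
  • {0,3,5,9}:  v_{0} + v_{3} + v_{5} + v_{9} = v_{1}  ⇒ sig = ⟨4 | 1⟩

Hence PRS(X_Σ) =
{ ⟨2 | 0⟩,  ⟨2 | 1⟩ ×4,  ⟨2 | 1 1⟩ ×4,  ⟨2 | 1 1 1⟩,  ⟨2 | 1 2 2⟩,  ⟨2 | 2⟩,  ⟨2 | 2 2 2⟩,  ⟨3 | 0⟩,  ⟨3 | 1⟩,  ⟨4 | 1⟩ ×2 }


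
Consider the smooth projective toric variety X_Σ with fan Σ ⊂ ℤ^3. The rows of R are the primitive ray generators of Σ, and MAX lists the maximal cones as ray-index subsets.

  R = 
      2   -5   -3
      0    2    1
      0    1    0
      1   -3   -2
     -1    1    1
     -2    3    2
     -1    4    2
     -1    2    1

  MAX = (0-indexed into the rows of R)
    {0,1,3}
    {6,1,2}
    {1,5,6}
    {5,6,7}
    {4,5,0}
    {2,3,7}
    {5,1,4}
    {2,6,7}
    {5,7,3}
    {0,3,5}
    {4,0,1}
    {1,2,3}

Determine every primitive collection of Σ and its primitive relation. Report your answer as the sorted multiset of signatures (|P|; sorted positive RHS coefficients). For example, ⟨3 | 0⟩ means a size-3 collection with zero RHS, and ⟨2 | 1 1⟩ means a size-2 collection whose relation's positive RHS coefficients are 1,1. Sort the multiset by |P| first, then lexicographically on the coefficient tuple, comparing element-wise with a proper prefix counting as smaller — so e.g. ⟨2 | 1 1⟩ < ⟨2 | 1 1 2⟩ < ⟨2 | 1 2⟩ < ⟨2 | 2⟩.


The 12 primitive collections of Σ (r=8, n=3):

  {0,7}:  v_{0} + v_{7} = v_{3}  so sig = ⟨2 | 1⟩
  {1,7}:  v_{1} + v_{7} = v_{6}  so sig = ⟨2 | 1⟩
  {2,4}:  v_{2} + v_{4} = v_{7}  so sig = ⟨2 | 1⟩
  {3,6}:  v_{3} + v_{6} = v_{2}  so sig = ⟨2 | 1⟩
  {4,7}:  v_{4} + v_{7} = v_{5}  so sig = ⟨2 | 1⟩
  {0,6}:  v_{0} + v_{6} = v_{1} + v_{3}  so sig = ⟨2 | 1 1⟩
  {3,4}:  v_{3} + v_{4} = v_{0} + v_{5}  so sig = ⟨2 | 1 1⟩
  {4,6}:  v_{4} + v_{6} = v_{1} + v_{5}  so sig = ⟨2 | 1 1⟩
  {0,2}:  v_{0} + v_{2} = v_{1} + 2·v_{3}  so sig = ⟨2 | 1 2⟩
  {2,5}:  v_{2} + v_{5} = 2·v_{7}  so sig = ⟨2 | 2⟩
  {0,1,5}:  v_{0} + v_{1} + v_{5} = 0  so sig = ⟨3 | 0⟩
  {1,3,5}:  v_{1} + v_{3} + v_{5} = v_{7}  so sig = ⟨3 | 1⟩

Sorted signature multiset PRS(X):
    |P|=2: 10 collections, coeffs (1), (1), (1), (1), (1), (1,1), (1,1), (1,1), (1,2), (2)
    |P|=3: 2 collections, coeffs (), (1)


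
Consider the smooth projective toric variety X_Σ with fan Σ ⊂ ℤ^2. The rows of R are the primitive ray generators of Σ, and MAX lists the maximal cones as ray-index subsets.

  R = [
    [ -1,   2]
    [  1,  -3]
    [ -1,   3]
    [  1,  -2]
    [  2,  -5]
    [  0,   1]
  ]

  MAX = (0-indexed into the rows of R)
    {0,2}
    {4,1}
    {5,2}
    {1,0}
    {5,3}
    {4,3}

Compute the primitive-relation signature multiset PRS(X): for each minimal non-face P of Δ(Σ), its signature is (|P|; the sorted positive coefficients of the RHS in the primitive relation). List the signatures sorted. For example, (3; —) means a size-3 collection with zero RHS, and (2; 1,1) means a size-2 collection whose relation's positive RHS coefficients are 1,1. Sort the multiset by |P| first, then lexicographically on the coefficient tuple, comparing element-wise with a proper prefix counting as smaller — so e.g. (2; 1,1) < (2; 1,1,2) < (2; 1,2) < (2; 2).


|primitive collections| = 9. Relations:

  {0,3}:  v_{0} + v_{3} = 0  ⟹  sig = (2; —)
  {1,2}:  v_{1} + v_{2} = 0  ⟹  sig = (2; —)
  {0,4}:  v_{0} + v_{4} = v_{1}  ⟹  sig = (2; 1)
  {0,5}:  v_{0} + v_{5} = v_{2}  ⟹  sig = (2; 1)
  {1,3}:  v_{1} + v_{3} = v_{4}  ⟹  sig = (2; 1)
  {1,5}:  v_{1} + v_{5} = v_{3}  ⟹  sig = (2; 1)
  {2,3}:  v_{2} + v_{3} = v_{5}  ⟹  sig = (2; 1)
  {2,4}:  v_{2} + v_{4} = v_{3}  ⟹  sig = (2; 1)
  {4,5}:  v_{4} + v_{5} = 2·v_{3}  ⟹  sig = (2; 2)

Signatures (|P|; sorted positive RHS coefficients), sorted:
{ (2; —) ×2,  (2; 1) ×6,  (2; 2) }


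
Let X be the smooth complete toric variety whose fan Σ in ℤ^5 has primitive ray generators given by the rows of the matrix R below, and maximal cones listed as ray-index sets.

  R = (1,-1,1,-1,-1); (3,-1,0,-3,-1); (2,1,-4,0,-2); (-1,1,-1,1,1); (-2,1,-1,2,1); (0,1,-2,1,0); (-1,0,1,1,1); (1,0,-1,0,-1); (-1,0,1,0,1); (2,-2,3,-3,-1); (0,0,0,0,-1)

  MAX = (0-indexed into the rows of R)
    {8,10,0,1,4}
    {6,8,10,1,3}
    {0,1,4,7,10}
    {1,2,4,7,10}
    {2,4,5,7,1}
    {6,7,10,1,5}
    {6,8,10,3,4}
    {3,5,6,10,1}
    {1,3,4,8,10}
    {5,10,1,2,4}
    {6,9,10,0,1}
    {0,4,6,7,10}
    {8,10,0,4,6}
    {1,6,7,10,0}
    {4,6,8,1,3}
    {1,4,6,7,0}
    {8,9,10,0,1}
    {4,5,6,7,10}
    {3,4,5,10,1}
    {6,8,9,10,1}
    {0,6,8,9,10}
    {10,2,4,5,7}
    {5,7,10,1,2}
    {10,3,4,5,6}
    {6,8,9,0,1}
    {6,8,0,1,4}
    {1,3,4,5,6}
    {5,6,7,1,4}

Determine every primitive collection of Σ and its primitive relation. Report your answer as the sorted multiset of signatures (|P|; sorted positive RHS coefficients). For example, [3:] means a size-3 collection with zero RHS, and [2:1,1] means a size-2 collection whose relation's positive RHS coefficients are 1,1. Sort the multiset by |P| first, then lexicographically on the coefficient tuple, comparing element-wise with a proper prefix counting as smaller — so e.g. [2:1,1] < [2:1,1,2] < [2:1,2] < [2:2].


17 collections generate NE(X_Σ); each relation:

  {0,3}:  v_{0} + v_{3} = 0  so sig = [2:]
  {7,8}:  v_{7} + v_{8} = 0  so sig = [2:]
  {0,5}:  v_{0} + v_{5} = v_{7}  so sig = [2:1]
  {3,7}:  v_{3} + v_{7} = v_{5}  so sig = [2:1]
  {5,8}:  v_{5} + v_{8} = v_{3}  so sig = [2:1]
  {2,6}:  v_{2} + v_{6} = v_{5} + v_{7}  so sig = [2:1,1]
  {4,9}:  v_{4} + v_{9} = v_{0} + v_{8}  so sig = [2:1,1]
  {2,9}:  v_{2} + v_{9} = v_{1} + v_{7} + v_{10}  so sig = [2:1,1,1]
  {5,9}:  v_{5} + v_{9} = v_{1} + v_{6} + v_{10}  so sig = [2:1,1,1]
  {2,8}:  v_{2} + v_{8} = v_{1} + v_{4} + v_{5} + v_{10}  so sig = [2:1,1,1,1]
  {3,9}:  v_{3} + v_{9} = v_{1} + v_{6} + v_{8} + v_{10}  so sig = [2:1,1,1,1]
  {7,9}:  v_{7} + v_{9} = v_{0} + v_{1} + v_{6} + v_{10}  so sig = [2:1,1,1,1]
  {0,2}:  v_{0} + v_{2} = v_{1} + v_{4} + 2·v_{7} + v_{10}  so sig = [2:1,1,1,2]
  {2,3}:  v_{2} + v_{3} = v_{1} + v_{4} + 2·v_{5} + v_{10}  so sig = [2:1,1,1,2]
  {1,4,6,10}:  v_{1} + v_{4} + v_{6} + v_{10} = 0  so sig = [4:]
  {0,1,6,8,10}:  v_{0} + v_{1} + v_{6} + v_{8} + v_{10} = v_{9}  so sig = [5:1]
  {1,4,5,7,10}:  v_{1} + v_{4} + v_{5} + v_{7} + v_{10} = v_{2}  so sig = [5:1]

Hence PRS(X_Σ) =
{ [2:] ×2,  [2:1] ×3,  [2:1,1] ×2,  [2:1,1,1] ×2,  [2:1,1,1,1] ×3,  [2:1,1,1,2] ×2,  [4:],  [5:1] ×2 }


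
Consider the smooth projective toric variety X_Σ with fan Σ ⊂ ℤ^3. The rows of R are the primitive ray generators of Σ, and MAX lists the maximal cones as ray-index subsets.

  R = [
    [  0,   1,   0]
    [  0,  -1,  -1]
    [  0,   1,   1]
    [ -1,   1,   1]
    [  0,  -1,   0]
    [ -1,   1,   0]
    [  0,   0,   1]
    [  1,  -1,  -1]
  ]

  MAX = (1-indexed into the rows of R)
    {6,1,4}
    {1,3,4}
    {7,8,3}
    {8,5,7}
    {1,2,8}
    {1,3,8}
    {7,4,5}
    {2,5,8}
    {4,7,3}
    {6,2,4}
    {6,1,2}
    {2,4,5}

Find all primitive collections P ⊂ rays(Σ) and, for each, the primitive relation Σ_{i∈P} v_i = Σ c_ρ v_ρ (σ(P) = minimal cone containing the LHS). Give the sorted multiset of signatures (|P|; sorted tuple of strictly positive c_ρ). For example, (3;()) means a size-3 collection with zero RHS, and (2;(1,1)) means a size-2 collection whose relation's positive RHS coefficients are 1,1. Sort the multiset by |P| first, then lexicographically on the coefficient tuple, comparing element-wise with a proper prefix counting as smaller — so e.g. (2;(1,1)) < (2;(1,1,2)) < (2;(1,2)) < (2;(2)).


11 minimal non-faces of Δ(Σ) (on 8 rays):

  • {1,5}:  v_{1} + v_{5} = 0  ⟹  sig = (2;())
  • {2,3}:  v_{2} + v_{3} = 0  ⟹  sig = (2;())
  • {4,8}:  v_{4} + v_{8} = 0  ⟹  sig = (2;())
  • {1,7}:  v_{1} + v_{7} = v_{3}  ⟹  sig = (2;(1))
  • {2,7}:  v_{2} + v_{7} = v_{5}  ⟹  sig = (2;(1))
  • {3,5}:  v_{3} + v_{5} = v_{7}  ⟹  sig = (2;(1))
  • {6,7}:  v_{6} + v_{7} = v_{4}  ⟹  sig = (2;(1))
  • {3,6}:  v_{3} + v_{6} = v_{1} + v_{4}  ⟹  sig = (2;(1,1))
  • {5,6}:  v_{5} + v_{6} = v_{2} + v_{4}  ⟹  sig = (2;(1,1))
  • {6,8}:  v_{6} + v_{8} = v_{1} + v_{2}  ⟹  sig = (2;(1,1))
  • {1,2,4}:  v_{1} + v_{2} + v_{4} = v_{6}  ⟹  sig = (3;(1))

Sorted signature multiset PRS(X):
{ (2;()) ×3,  (2;(1)) ×4,  (2;(1,1)) ×3,  (3;(1)) }


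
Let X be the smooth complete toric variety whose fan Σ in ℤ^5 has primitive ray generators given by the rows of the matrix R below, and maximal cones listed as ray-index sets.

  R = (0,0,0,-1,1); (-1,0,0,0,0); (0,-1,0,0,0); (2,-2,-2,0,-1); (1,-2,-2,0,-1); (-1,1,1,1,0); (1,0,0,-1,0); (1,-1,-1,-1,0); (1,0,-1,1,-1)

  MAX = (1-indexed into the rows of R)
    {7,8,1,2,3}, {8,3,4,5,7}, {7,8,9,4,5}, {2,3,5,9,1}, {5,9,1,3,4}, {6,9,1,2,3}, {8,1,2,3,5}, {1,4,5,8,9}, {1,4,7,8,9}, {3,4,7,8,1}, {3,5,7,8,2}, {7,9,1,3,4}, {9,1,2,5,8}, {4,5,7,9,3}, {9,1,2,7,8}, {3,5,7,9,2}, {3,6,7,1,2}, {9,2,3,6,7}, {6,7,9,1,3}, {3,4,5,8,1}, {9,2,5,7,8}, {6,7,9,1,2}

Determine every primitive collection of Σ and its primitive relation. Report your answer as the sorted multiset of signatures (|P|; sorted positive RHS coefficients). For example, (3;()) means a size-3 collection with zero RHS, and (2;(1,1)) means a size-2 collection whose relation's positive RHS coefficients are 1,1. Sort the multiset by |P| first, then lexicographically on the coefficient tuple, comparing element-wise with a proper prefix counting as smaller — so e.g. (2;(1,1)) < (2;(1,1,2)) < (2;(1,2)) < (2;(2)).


The 7 primitive collections of Σ (r=9, n=5):

  • {6,8}:  v_{6} + v_{8} = 0  so sig = (2;())
  • {2,4}:  v_{2} + v_{4} = v_{5}  so sig = (2;(1))
  • {4,6}:  v_{4} + v_{6} = v_{3} + v_{9}  so sig = (2;(1,1))
  • {5,6}:  v_{5} + v_{6} = v_{2} + v_{3} + v_{9}  so sig = (2;(1,1,1))
  • {3,8,9}:  v_{3} + v_{8} + v_{9} = v_{4}  so sig = (3;(1))
  • {1,5,7}:  v_{1} + v_{5} + v_{7} = 2·v_{8}  so sig = (3;(2))
  • {1,2,3,7,9}:  v_{1} + v_{2} + v_{3} + v_{7} + v_{9} = v_{8}  so sig = (5;(1))

Hence PRS(X_Σ) =
    (2;())
    (2;(1))
    (2;(1,1))
    (2;(1,1,1))
    (3;(1))
    (3;(2))
    (5;(1))


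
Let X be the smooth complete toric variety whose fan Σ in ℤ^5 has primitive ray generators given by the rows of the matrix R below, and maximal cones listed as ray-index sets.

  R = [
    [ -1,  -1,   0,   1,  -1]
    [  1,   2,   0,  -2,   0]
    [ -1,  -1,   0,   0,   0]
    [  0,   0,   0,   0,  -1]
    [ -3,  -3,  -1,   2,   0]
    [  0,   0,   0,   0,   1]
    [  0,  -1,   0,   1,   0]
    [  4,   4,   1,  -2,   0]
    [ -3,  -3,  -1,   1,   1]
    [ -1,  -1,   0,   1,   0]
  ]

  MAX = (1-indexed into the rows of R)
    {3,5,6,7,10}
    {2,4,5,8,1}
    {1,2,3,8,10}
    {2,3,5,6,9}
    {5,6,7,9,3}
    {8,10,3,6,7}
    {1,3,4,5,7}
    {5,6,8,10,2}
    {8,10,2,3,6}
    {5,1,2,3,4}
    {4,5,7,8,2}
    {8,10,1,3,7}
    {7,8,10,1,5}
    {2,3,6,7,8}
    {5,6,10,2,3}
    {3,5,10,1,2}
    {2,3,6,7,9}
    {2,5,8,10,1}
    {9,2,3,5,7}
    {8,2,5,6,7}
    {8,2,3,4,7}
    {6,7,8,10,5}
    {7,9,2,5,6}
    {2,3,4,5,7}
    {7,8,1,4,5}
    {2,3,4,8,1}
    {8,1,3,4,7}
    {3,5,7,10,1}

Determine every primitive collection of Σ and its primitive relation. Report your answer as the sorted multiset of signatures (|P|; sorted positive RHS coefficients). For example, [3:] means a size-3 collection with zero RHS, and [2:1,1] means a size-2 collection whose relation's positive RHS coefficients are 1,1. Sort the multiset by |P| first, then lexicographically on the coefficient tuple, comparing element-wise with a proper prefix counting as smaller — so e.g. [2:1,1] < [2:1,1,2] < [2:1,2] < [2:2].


Σ has 11 primitive collections:

  P = {4,6}:  v_{4} + v_{6} = 0  ⇒ sig = [2:]
  P = {1,6}:  v_{1} + v_{6} = v_{10}  ⇒ sig = [2:1]
  P = {4,10}:  v_{4} + v_{10} = v_{1}  ⇒ sig = [2:1]
  P = {1,9}:  v_{1} + v_{9} = v_{3} + v_{5}  ⇒ sig = [2:1,1]
  P = {8,9}:  v_{8} + v_{9} = v_{2} + v_{6} + v_{7}  ⇒ sig = [2:1,1,1]
  P = {9,10}:  v_{9} + v_{10} = v_{3} + v_{5} + v_{6}  ⇒ sig = [2:1,1,1]
  P = {4,9}:  v_{4} + v_{9} = v_{2} + v_{3} + v_{5} + v_{7}  ⇒ sig = [2:1,1,1,1]
  P = {2,7,10}:  v_{2} + v_{7} + v_{10} = 0  ⇒ sig = [3:]
  P = {3,5,8}:  v_{3} + v_{5} + v_{8} = 0  ⇒ sig = [3:]
  P = {1,2,7}:  v_{1} + v_{2} + v_{7} = v_{4}  ⇒ sig = [3:1]
  P = {2,3,5,6,7}:  v_{2} + v_{3} + v_{5} + v_{6} + v_{7} = v_{9}  ⇒ sig = [5:1]

Sorted signature multiset PRS(X):
[[2:], [2:1], [2:1], [2:1,1], [2:1,1,1], [2:1,1,1], [2:1,1,1,1], [3:], [3:], [3:1], [5:1]]
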